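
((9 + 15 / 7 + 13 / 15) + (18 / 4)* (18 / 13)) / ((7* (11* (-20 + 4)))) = -12449 / 840840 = -0.01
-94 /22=-47 /11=-4.27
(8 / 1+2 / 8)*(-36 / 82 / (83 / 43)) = -12771 / 6806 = -1.88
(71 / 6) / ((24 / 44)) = 781 / 36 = 21.69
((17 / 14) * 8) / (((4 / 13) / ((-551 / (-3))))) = 121771 / 21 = 5798.62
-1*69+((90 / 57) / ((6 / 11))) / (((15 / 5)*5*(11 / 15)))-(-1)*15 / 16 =-20611 / 304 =-67.80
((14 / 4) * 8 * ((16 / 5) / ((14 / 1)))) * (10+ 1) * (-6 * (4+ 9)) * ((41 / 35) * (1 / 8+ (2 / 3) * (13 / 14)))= -4786.12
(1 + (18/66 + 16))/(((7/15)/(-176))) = -45600/7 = -6514.29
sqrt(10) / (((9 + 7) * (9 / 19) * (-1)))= -19 * sqrt(10) / 144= -0.42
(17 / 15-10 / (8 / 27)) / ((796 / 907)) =-1774999 / 47760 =-37.16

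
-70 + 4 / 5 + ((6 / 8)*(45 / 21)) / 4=-38527 / 560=-68.80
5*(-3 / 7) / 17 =-15 / 119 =-0.13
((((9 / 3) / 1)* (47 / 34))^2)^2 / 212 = 395254161 / 283303232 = 1.40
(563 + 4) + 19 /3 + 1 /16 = 27523 /48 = 573.40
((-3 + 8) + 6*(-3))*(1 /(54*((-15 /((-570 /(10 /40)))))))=-988 /27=-36.59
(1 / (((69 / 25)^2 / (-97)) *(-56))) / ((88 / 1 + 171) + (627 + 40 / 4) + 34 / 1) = 12125 / 49590576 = 0.00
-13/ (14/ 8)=-52/ 7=-7.43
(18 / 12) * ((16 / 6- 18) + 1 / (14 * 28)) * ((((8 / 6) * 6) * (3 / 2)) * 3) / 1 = -162261 / 196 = -827.86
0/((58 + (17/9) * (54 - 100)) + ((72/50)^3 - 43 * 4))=0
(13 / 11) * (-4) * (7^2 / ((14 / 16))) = -2912 / 11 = -264.73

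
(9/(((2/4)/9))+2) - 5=159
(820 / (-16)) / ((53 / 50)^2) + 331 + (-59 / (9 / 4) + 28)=7259830 / 25281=287.17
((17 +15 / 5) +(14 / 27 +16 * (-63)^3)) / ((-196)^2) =-54009875 / 518616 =-104.14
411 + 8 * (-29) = 179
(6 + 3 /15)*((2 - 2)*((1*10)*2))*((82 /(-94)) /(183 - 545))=0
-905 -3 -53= -961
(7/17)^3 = 343/4913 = 0.07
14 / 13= 1.08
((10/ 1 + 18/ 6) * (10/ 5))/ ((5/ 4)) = 104/ 5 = 20.80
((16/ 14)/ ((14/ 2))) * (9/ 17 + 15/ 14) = 1524/ 5831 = 0.26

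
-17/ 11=-1.55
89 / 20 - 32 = -551 / 20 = -27.55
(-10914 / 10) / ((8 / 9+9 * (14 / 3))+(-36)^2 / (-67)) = -3290571 / 70990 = -46.35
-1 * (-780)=780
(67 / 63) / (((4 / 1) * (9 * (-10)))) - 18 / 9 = -45427 / 22680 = -2.00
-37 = -37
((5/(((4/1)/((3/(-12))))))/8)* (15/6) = -25/256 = -0.10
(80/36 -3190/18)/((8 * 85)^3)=-7/12577280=-0.00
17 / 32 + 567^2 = 10287665 / 32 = 321489.53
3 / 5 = 0.60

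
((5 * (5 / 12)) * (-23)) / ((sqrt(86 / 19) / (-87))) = 16675 * sqrt(1634) / 344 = 1959.45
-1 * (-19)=19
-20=-20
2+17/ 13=43/ 13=3.31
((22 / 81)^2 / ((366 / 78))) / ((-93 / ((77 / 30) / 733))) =-242242 / 409239980235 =-0.00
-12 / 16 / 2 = -3 / 8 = -0.38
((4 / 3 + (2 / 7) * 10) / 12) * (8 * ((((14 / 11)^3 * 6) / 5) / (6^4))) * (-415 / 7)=-9296 / 29403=-0.32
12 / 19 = 0.63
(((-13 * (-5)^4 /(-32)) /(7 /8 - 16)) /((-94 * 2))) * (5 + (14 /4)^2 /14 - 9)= -203125 /727936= -0.28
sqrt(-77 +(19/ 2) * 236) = sqrt(2165) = 46.53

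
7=7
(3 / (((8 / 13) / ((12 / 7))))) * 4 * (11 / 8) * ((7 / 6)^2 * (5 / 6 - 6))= -323.24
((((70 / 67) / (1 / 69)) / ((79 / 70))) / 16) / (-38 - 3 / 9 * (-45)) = -3675 / 21172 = -0.17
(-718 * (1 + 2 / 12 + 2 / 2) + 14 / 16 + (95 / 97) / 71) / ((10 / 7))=-359780575 / 330576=-1088.34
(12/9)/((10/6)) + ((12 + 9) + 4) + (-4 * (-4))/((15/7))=499/15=33.27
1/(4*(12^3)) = 0.00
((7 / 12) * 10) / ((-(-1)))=35 / 6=5.83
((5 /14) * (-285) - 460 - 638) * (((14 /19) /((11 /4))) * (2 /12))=-1018 /19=-53.58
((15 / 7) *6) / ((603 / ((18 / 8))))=45 / 938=0.05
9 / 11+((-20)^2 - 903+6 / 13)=-71746 / 143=-501.72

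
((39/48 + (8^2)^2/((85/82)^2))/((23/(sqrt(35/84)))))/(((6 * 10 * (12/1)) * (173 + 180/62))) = 1951928237 * sqrt(15)/8947606464000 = 0.00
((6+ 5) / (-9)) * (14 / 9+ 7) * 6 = -1694 / 27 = -62.74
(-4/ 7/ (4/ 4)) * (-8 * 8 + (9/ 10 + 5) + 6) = 1042/ 35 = 29.77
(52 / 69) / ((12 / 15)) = 65 / 69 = 0.94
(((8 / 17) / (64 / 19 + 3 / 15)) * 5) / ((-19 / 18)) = -0.62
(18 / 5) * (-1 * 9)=-162 / 5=-32.40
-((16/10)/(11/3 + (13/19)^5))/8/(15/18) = -22284891/354387100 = -0.06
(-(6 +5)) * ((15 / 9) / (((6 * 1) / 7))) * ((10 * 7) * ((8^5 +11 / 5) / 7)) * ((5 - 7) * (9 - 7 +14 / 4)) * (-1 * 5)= -1156514975 / 3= -385504991.67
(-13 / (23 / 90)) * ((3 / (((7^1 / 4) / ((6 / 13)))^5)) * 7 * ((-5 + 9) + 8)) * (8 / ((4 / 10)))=-515978035200 / 1577224103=-327.14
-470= -470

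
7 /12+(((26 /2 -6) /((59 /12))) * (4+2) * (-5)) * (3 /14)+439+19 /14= 2139941 /4956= 431.79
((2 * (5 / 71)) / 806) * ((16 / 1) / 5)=16 / 28613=0.00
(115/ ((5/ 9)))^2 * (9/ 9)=42849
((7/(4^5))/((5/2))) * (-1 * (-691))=4837/2560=1.89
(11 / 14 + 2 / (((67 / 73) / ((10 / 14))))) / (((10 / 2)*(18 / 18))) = 2197 / 4690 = 0.47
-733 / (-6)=733 / 6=122.17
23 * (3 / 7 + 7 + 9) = 2645 / 7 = 377.86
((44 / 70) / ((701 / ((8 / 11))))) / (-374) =-0.00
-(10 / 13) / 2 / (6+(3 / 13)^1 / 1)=-5 / 81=-0.06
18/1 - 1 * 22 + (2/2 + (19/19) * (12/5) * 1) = -3/5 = -0.60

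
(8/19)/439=8/8341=0.00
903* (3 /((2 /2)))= 2709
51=51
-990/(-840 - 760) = 99/160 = 0.62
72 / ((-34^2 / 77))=-1386 / 289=-4.80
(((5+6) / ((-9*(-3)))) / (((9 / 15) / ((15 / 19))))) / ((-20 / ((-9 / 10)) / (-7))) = -77 / 456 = -0.17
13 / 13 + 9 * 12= 109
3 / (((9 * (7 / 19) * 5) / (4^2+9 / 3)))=361 / 105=3.44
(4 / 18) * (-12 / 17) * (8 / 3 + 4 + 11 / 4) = -226 / 153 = -1.48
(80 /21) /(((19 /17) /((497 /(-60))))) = -28.23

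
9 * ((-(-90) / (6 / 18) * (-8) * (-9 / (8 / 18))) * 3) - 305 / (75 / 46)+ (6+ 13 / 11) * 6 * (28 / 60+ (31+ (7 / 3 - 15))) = 194964502 / 165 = 1181603.04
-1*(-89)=89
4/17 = 0.24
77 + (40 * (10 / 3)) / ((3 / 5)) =2693 / 9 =299.22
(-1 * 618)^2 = 381924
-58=-58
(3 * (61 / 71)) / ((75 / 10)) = 122 / 355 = 0.34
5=5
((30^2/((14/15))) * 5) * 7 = 33750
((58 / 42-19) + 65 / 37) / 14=-12325 / 10878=-1.13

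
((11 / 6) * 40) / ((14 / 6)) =220 / 7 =31.43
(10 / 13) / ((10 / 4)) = 4 / 13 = 0.31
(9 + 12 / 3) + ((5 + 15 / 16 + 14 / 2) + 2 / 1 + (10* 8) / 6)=1981 / 48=41.27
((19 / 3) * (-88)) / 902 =-76 / 123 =-0.62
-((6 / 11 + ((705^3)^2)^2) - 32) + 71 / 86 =-14261346778383299154065091754394500713 / 946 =-15075419427466489592034980000000000.00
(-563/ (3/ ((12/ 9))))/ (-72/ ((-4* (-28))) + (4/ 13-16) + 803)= -409864/ 1288557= -0.32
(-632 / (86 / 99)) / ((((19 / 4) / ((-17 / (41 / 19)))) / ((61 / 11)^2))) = 719611632 / 19393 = 37106.77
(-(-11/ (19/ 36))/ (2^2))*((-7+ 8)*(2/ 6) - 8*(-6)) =251.84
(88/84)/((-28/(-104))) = 572/147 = 3.89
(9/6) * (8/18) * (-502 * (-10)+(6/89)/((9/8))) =2680712/801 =3346.71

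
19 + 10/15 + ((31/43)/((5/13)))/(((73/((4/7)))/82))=6878587/329595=20.87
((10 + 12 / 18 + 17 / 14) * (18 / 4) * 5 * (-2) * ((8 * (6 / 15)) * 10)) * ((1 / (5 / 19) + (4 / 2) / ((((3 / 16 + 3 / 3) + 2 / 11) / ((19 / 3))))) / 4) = -94165292 / 1687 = -55818.19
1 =1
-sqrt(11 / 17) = -sqrt(187) / 17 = -0.80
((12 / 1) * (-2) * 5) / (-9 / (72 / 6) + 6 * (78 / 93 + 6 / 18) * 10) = -14880 / 8627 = -1.72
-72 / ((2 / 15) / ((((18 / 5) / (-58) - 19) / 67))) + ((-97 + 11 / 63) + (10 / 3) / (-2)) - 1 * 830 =-94849529 / 122409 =-774.86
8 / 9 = 0.89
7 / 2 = 3.50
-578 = -578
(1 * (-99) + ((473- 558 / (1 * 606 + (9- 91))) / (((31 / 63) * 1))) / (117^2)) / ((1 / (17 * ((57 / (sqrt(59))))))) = -394750286207 * sqrt(59) / 242953386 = -12480.31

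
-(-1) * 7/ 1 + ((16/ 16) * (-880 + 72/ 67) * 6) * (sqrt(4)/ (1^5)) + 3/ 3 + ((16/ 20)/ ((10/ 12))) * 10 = -3527384/ 335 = -10529.50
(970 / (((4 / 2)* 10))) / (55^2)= 0.02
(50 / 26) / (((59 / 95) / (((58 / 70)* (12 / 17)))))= 1.81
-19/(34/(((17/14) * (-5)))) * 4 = 95/7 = 13.57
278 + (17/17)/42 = 11677/42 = 278.02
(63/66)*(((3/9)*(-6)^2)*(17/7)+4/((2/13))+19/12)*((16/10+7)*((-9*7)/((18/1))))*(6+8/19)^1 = -17498033/1672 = -10465.33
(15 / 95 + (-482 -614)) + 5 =-20726 / 19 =-1090.84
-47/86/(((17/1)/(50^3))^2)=-367187500000/12427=-29547557.74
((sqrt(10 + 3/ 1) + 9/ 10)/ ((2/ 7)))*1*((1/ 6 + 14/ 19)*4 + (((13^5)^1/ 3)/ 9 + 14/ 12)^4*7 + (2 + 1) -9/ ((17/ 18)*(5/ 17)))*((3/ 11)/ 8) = 1415970116074606897338966719/ 52655961600 + 1415970116074606897338966719*sqrt(13)/ 47390365440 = 134620737849681331.23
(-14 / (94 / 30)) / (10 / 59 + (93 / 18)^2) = -446040 / 2681773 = -0.17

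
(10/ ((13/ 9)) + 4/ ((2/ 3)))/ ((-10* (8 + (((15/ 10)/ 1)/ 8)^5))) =-88080384/ 545275315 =-0.16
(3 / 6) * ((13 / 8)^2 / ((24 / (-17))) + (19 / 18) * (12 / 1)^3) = 2798791 / 3072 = 911.06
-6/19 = -0.32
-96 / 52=-24 / 13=-1.85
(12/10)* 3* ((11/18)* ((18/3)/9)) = 1.47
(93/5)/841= 93/4205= 0.02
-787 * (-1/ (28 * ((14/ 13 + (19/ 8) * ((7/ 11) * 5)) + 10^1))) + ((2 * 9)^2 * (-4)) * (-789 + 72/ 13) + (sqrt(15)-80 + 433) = sqrt(15) + 1970342679497/ 1939847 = 1015724.54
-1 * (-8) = 8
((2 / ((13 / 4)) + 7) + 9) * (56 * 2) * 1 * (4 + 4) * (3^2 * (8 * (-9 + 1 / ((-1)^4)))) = -111476736 / 13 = -8575133.54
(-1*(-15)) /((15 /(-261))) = -261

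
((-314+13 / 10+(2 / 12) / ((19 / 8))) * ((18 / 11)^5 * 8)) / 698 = -42.04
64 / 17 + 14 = 302 / 17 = 17.76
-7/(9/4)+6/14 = -169/63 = -2.68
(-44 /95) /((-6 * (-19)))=-22 /5415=-0.00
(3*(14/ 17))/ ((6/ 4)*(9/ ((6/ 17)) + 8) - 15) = 56/ 799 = 0.07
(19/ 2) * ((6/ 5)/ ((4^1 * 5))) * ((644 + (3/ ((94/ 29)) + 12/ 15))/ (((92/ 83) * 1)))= 1435815921/ 4324000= 332.06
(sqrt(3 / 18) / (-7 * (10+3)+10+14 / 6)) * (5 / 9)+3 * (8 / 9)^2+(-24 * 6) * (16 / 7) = -61760 / 189 - 5 * sqrt(6) / 4248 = -326.78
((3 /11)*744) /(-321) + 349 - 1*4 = 405321 /1177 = 344.37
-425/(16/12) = -1275/4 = -318.75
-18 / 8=-9 / 4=-2.25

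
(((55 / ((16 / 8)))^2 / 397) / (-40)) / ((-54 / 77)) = 46585 / 686016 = 0.07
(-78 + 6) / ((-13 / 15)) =1080 / 13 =83.08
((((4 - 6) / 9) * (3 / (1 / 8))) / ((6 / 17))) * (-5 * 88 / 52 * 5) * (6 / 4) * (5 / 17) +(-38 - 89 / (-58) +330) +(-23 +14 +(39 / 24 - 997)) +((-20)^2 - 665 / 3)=-755375 / 3016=-250.46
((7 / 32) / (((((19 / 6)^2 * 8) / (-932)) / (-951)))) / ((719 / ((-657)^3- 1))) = -1979443463215113 / 2076472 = -953272407.82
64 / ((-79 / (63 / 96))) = -42 / 79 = -0.53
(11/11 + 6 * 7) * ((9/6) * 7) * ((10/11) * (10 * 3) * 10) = 1354500/11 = 123136.36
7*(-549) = -3843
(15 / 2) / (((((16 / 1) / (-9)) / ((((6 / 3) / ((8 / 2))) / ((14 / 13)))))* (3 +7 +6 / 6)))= -1755 / 9856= -0.18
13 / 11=1.18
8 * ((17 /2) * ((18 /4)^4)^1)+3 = 27887.25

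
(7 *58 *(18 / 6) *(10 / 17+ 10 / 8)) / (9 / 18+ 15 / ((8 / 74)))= 152250 / 9469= 16.08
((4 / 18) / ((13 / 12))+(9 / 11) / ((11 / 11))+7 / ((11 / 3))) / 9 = 1258 / 3861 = 0.33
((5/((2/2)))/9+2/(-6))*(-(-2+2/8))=7/18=0.39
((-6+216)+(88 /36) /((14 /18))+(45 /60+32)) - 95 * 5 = -6415 /28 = -229.11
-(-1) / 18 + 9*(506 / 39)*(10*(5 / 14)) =417.09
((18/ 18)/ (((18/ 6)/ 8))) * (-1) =-8/ 3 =-2.67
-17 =-17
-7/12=-0.58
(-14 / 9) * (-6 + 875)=-12166 / 9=-1351.78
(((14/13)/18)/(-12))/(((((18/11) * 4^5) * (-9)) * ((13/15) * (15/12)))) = 77/252315648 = 0.00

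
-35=-35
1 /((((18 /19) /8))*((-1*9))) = -76 /81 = -0.94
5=5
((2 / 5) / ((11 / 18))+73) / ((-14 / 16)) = -32408 / 385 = -84.18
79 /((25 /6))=474 /25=18.96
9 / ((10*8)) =9 / 80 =0.11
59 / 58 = 1.02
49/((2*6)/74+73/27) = 6993/409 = 17.10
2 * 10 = 20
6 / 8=3 / 4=0.75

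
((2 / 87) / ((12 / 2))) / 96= 1 / 25056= 0.00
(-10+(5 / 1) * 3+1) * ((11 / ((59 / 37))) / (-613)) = -2442 / 36167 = -0.07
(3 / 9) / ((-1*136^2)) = -1 / 55488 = -0.00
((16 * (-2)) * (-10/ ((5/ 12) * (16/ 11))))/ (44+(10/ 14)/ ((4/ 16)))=462/ 41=11.27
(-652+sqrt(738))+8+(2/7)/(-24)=-616.85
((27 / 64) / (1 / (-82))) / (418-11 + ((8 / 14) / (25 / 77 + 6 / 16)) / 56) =-0.08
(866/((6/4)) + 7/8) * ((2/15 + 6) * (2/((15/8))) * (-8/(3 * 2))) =-10213472/2025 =-5043.69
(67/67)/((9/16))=16/9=1.78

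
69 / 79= 0.87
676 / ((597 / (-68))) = -45968 / 597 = -77.00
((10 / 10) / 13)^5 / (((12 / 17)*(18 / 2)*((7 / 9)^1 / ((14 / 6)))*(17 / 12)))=1 / 1113879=0.00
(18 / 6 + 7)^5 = 100000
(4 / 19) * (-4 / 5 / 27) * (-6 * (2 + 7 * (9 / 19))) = 0.20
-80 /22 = -3.64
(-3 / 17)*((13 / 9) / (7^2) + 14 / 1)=-6187 / 2499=-2.48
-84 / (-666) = 0.13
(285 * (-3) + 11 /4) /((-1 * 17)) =3409 /68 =50.13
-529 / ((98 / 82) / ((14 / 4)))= -1549.21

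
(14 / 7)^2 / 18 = 2 / 9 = 0.22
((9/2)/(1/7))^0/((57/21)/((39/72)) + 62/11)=0.09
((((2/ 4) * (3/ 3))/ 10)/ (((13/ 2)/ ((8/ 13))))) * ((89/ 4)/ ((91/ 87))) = 0.10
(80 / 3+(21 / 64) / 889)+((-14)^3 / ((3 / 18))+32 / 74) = -14829503155 / 902208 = -16436.90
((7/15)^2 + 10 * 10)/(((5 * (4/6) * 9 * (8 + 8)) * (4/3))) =22549/144000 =0.16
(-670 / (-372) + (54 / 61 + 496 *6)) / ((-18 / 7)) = -236573225 / 204228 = -1158.38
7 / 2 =3.50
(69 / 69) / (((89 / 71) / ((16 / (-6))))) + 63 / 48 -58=-251257 / 4272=-58.81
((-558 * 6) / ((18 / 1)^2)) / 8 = -31 / 24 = -1.29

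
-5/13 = -0.38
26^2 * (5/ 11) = 3380/ 11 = 307.27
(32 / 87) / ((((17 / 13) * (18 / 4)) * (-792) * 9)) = -104 / 11860101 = -0.00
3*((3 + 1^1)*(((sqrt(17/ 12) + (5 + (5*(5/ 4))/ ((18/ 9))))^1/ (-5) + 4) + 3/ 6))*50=1725- 20*sqrt(51)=1582.17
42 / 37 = 1.14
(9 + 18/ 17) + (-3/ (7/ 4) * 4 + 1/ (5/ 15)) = 738/ 119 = 6.20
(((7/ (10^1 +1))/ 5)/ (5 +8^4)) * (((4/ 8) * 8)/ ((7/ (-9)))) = -12/ 75185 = -0.00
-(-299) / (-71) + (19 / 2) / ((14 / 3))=-4325 / 1988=-2.18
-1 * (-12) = 12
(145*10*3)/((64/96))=6525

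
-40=-40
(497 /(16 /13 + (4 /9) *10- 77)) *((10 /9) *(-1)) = 12922 /1669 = 7.74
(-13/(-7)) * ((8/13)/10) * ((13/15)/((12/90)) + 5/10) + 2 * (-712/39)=-6964/195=-35.71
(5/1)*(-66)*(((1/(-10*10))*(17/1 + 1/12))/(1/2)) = 451/4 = 112.75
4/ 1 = 4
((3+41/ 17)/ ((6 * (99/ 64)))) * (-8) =-23552/ 5049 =-4.66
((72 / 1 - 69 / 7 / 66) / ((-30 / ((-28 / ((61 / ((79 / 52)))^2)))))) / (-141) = -13811333 / 46816550352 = -0.00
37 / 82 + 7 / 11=981 / 902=1.09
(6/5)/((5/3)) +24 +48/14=4926/175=28.15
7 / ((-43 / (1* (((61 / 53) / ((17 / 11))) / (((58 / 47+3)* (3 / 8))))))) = -1766072 / 23129571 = -0.08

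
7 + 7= 14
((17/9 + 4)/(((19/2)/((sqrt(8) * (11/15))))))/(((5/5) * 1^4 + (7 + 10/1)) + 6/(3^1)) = 0.06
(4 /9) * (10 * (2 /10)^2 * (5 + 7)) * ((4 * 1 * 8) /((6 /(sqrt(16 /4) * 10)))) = 2048 /9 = 227.56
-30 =-30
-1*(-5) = 5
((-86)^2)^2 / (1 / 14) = 765811424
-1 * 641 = -641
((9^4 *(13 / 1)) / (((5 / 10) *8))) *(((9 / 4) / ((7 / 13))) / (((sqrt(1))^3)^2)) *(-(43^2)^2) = -34117175862081 / 112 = -304617641625.72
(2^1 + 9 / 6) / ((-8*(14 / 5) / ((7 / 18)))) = -0.06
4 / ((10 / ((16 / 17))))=32 / 85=0.38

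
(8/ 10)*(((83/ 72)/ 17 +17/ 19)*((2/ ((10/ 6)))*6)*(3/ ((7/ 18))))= 483516/ 11305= 42.77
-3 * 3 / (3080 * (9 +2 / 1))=-9 / 33880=-0.00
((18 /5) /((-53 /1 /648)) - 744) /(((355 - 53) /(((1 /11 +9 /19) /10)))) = -560028 /3801425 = -0.15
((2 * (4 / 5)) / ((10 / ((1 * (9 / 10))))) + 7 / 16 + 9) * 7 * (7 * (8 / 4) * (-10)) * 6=-2816961 / 50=-56339.22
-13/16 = -0.81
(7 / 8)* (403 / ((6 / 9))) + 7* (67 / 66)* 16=339311 / 528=642.63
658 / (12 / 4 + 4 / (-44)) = 3619 / 16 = 226.19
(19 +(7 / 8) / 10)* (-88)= -16797 / 10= -1679.70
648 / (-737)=-648 / 737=-0.88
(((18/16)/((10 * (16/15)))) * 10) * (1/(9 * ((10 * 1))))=0.01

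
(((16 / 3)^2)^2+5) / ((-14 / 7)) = -65941 / 162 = -407.04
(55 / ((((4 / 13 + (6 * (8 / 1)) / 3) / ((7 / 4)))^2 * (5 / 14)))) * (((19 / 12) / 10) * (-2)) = -0.56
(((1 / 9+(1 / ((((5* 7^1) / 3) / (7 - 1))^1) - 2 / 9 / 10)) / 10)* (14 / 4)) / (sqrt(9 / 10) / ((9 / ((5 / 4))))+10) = 608 / 28795 - 38* sqrt(10) / 431925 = 0.02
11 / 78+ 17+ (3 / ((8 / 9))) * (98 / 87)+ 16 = 167129 / 4524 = 36.94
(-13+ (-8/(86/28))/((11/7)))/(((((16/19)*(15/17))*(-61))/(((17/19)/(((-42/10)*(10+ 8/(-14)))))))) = -667879/91406304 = -0.01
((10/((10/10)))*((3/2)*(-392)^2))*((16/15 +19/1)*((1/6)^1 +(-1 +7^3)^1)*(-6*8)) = -759657038336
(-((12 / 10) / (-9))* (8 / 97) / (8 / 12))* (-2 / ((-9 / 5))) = 16 / 873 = 0.02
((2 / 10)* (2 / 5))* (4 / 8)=1 / 25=0.04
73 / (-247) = -0.30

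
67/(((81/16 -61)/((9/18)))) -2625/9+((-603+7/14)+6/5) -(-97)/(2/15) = -445886/2685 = -166.07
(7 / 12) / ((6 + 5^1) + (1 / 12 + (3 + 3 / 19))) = 133 / 3247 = 0.04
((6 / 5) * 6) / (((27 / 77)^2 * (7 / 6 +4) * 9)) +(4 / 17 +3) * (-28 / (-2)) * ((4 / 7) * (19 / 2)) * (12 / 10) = 189733984 / 640305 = 296.32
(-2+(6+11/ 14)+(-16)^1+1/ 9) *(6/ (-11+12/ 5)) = 6995/ 903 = 7.75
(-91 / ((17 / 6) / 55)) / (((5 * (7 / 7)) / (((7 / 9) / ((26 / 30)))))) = -5390 / 17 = -317.06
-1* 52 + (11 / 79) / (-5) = -20551 / 395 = -52.03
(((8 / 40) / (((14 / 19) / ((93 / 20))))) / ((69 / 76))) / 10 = 11191 / 80500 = 0.14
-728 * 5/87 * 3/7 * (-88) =45760/29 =1577.93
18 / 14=9 / 7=1.29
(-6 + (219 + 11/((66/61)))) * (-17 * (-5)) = 113815/6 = 18969.17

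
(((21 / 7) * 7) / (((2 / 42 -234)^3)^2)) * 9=16209796869 / 14063084452067724991009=0.00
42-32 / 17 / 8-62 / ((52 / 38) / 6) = -50848 / 221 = -230.08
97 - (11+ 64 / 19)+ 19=1931 / 19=101.63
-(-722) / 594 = 1.22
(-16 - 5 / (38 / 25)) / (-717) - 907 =-24711389 / 27246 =-906.97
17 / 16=1.06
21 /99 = 7 /33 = 0.21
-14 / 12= -7 / 6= -1.17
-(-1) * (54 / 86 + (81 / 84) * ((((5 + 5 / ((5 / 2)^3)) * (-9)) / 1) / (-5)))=212031 / 21500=9.86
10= 10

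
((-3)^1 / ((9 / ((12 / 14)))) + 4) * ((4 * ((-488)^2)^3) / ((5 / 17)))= 23878178405154291712 / 35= 682233668718694048.91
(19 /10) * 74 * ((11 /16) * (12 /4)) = 23199 /80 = 289.99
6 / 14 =3 / 7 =0.43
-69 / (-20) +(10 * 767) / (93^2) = 750181 / 172980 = 4.34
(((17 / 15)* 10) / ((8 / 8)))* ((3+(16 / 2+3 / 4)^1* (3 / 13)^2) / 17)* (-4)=-1562 / 169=-9.24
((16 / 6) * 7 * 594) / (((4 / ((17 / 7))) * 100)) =1683 / 25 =67.32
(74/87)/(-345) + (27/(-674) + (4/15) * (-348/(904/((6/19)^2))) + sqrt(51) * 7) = -43541536769/825246877230 + 7 * sqrt(51) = 49.94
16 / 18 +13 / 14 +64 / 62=11131 / 3906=2.85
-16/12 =-4/3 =-1.33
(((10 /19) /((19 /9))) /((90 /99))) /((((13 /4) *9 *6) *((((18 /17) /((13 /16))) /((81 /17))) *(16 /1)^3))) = 33 /23658496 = 0.00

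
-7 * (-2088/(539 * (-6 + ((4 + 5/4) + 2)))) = 8352/385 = 21.69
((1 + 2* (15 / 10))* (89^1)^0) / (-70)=-2 / 35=-0.06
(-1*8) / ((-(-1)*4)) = -2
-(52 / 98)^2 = -676 / 2401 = -0.28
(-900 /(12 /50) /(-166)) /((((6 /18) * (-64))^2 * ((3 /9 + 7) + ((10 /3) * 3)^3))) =50625 /1027383296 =0.00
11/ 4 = 2.75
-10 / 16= -5 / 8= -0.62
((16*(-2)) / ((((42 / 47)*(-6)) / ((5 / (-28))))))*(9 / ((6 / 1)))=-235 / 147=-1.60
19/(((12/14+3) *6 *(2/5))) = 665/324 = 2.05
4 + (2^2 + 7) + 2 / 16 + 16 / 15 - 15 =143 / 120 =1.19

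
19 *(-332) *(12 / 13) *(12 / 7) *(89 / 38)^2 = -94671792 / 1729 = -54755.23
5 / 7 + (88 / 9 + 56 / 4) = 1543 / 63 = 24.49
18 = 18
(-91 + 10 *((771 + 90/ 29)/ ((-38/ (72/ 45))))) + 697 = 280.06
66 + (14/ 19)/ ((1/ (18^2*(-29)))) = -130290/ 19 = -6857.37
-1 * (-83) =83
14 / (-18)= -7 / 9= -0.78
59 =59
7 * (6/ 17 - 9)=-1029/ 17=-60.53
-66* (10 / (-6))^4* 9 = -13750 / 3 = -4583.33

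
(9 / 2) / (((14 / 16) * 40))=9 / 70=0.13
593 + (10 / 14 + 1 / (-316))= 1313289 / 2212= 593.71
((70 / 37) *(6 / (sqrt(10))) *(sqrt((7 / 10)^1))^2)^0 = 1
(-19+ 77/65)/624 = -193/6760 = -0.03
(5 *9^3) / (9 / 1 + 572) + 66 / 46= 103008 / 13363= 7.71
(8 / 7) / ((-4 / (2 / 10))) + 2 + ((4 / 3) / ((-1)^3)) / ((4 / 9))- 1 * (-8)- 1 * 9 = -72 / 35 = -2.06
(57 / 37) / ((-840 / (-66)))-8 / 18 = -15077 / 46620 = -0.32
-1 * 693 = -693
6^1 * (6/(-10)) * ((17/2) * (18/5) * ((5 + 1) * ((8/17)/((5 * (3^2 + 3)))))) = -648/125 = -5.18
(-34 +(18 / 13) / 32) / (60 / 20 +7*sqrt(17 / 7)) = 21189 / 22880-7063*sqrt(119) / 22880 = -2.44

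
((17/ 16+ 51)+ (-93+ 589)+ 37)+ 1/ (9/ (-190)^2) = 661849/ 144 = 4596.17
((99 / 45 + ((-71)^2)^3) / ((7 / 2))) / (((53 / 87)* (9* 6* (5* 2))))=9287270584432 / 83475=111258108.23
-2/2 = -1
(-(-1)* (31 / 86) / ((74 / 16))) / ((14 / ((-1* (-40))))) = 0.22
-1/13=-0.08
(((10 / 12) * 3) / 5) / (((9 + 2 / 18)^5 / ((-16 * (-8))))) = 118098 / 115856201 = 0.00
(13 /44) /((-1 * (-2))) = 13 /88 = 0.15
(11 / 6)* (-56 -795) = -9361 / 6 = -1560.17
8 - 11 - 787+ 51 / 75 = -19733 / 25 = -789.32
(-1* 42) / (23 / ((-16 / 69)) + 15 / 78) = 0.42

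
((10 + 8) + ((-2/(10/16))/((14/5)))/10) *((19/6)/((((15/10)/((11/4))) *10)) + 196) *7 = 22150697/900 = 24611.89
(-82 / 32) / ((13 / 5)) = -205 / 208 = -0.99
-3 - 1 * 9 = -12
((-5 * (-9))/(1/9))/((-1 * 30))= -27/2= -13.50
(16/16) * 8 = 8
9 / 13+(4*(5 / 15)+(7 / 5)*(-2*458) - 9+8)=-249868 / 195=-1281.37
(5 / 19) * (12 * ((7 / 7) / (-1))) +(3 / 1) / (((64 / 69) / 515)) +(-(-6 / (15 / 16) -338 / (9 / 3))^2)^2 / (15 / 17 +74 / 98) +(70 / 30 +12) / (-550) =2576619478761771587 / 20991960000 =122743158.75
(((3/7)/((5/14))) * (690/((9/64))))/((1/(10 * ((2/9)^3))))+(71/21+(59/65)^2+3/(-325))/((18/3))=27892168817/43120350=646.84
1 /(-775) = -0.00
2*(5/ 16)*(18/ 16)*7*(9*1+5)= 68.91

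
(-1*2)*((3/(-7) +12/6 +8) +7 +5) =-302/7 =-43.14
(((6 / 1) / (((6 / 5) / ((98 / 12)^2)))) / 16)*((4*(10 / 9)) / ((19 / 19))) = 60025 / 648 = 92.63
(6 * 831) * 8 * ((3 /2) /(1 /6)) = 358992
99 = 99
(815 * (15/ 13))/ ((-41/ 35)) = -427875/ 533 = -802.77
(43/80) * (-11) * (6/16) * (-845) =239811/128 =1873.52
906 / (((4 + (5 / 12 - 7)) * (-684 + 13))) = 10872 / 20801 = 0.52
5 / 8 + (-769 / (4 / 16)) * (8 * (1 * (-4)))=787461 / 8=98432.62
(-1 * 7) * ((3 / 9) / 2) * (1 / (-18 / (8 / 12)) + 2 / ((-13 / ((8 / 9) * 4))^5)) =6153886585 / 131546882142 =0.05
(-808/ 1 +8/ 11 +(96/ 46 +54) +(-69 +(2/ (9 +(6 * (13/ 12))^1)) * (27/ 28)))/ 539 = -1.52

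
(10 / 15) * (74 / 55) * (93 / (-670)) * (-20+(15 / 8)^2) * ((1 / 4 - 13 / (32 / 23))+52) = 332289341 / 3773440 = 88.06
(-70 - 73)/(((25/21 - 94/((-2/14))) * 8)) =-0.03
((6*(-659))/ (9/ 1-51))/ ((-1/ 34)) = -22406/ 7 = -3200.86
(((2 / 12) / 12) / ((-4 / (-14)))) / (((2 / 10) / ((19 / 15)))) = 133 / 432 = 0.31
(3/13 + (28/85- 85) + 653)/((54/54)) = 628259/1105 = 568.56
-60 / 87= -20 / 29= -0.69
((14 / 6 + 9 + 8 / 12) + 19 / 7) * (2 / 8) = 103 / 28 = 3.68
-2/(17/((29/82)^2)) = -841/57154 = -0.01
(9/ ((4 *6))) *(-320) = -120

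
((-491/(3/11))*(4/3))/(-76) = 5401/171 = 31.58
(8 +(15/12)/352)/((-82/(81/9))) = -101421/115456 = -0.88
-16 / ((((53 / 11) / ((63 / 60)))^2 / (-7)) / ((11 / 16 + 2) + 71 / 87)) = 607230393 / 32584400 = 18.64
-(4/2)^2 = -4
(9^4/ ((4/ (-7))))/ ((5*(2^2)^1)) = -45927/ 80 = -574.09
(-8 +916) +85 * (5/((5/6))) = 1418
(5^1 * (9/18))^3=125/8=15.62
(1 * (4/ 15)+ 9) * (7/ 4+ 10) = 6533/ 60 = 108.88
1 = 1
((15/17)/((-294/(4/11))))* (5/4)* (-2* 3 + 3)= 0.00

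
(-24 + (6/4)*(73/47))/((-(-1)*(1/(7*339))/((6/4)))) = -77135.12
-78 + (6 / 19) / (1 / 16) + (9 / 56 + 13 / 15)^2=-963810989 / 13406400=-71.89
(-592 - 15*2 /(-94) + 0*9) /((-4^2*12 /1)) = 27809 /9024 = 3.08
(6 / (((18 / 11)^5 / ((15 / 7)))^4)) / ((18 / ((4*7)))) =420468746832850005750625 / 40487453909480137165111296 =0.01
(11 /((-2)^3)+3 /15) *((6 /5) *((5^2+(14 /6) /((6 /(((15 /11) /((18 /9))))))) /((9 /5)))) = -31349 /1584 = -19.79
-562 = -562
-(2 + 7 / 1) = -9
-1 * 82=-82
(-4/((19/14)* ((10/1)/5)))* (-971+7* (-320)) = 4732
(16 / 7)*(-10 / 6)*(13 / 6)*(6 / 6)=-520 / 63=-8.25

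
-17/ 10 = -1.70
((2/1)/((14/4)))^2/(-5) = -16/245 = -0.07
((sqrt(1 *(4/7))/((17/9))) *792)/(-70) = -7128 *sqrt(7)/4165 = -4.53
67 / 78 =0.86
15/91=0.16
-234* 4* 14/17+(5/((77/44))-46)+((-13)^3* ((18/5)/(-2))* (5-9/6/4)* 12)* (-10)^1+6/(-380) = -2195616.98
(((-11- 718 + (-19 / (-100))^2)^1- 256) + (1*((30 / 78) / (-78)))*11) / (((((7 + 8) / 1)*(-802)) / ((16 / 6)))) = 4994041973 / 22872037500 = 0.22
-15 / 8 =-1.88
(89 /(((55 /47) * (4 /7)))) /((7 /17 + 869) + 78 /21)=3484439 /22858440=0.15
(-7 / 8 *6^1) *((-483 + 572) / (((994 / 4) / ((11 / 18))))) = -979 / 852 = -1.15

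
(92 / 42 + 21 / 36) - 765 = -64027 / 84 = -762.23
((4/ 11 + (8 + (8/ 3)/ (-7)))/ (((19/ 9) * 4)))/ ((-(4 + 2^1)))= -461/ 2926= -0.16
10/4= 5/2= 2.50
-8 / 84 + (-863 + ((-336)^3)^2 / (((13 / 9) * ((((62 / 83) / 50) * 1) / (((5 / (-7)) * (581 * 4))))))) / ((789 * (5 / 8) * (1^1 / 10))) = -1665333163978100060926782 / 741923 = -2244617250008558921.78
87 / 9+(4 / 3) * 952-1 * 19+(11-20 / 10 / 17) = 21605 / 17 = 1270.88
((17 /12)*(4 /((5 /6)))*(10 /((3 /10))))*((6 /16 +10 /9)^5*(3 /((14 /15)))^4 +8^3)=1238158457274215 /4248502272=291434.11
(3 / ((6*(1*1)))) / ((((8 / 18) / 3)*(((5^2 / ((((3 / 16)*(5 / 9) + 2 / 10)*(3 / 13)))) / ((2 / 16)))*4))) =1971 / 6656000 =0.00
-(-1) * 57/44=57/44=1.30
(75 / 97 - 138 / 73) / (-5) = 0.22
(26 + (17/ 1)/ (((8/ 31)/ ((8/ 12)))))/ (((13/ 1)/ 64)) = 13424/ 39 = 344.21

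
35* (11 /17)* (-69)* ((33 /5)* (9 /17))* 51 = -278463.71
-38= -38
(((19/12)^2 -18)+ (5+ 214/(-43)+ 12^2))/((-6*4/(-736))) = 18304757/4644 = 3941.59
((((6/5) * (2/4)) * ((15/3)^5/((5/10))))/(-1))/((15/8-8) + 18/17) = 510000/689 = 740.20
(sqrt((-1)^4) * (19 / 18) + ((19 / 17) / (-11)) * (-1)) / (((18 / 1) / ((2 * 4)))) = 7790 / 15147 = 0.51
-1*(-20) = 20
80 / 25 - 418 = -2074 / 5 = -414.80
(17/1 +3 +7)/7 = 3.86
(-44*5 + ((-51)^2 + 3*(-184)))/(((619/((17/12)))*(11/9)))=3.42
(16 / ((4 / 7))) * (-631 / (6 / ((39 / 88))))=-57421 / 44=-1305.02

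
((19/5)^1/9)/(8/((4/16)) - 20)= 19/540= 0.04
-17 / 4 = -4.25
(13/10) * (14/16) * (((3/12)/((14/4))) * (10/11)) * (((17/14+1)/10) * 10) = 403/2464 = 0.16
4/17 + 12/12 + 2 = 55/17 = 3.24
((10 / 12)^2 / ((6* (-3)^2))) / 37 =25 / 71928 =0.00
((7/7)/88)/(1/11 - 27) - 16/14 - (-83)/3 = 26.52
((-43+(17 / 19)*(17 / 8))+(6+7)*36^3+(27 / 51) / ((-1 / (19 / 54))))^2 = 22103961346269550225 / 60093504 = 367826135521.56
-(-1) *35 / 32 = 35 / 32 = 1.09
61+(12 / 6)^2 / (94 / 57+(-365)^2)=463229287 / 7593919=61.00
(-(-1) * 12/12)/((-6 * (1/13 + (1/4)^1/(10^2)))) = -2600/1239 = -2.10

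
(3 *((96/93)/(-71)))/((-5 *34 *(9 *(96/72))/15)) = 12/37417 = 0.00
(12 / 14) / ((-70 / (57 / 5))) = -171 / 1225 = -0.14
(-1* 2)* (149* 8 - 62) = -2260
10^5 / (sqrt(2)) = 50000 * sqrt(2) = 70710.68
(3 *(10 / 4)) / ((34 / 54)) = 405 / 34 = 11.91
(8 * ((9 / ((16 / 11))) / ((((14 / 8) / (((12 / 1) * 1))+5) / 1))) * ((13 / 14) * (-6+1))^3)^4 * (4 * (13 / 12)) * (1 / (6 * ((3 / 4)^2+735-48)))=902361274.46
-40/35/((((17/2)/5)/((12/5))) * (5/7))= -192/85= -2.26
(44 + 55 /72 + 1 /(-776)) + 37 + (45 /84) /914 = 1826738065 /22341816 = 81.76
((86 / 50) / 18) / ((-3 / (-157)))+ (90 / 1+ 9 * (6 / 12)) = 67163 / 675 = 99.50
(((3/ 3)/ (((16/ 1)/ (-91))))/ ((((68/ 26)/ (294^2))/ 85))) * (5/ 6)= -213028725/ 16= -13314295.31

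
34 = 34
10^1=10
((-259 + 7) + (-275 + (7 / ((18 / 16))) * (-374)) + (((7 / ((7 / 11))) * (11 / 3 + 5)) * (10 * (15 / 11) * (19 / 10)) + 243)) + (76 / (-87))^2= -354098 / 2523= -140.35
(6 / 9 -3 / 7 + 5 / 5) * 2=52 / 21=2.48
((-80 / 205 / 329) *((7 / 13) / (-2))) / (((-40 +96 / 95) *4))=-95 / 46394452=-0.00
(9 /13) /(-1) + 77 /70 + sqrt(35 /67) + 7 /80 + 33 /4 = sqrt(2345) /67 + 1819 /208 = 9.47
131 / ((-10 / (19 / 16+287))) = -3775.26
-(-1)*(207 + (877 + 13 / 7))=7601 / 7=1085.86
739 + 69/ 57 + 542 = 24362/ 19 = 1282.21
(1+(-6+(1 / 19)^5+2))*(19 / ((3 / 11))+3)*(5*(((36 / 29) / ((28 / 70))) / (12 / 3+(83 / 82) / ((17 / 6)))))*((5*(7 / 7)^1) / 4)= -211631224503000 / 218077467227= -970.44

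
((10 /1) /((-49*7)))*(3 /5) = -6 /343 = -0.02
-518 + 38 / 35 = -18092 / 35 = -516.91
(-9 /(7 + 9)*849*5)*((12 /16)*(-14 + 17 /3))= 955125 /64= 14923.83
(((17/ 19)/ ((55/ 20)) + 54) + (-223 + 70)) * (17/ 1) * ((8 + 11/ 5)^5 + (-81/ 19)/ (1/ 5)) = -2297848490959104/ 12409375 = -185170364.42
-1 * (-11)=11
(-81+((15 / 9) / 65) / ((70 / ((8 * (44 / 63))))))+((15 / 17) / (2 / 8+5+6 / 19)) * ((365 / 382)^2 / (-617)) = -125270030118057212 / 1546578180213885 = -81.00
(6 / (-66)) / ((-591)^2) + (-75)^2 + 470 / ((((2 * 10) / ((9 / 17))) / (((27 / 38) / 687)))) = 6394243388977069 / 1136751779988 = 5625.01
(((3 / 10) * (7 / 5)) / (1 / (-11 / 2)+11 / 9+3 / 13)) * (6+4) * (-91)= -2459457 / 8180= -300.67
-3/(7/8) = -24/7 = -3.43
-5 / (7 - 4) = -5 / 3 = -1.67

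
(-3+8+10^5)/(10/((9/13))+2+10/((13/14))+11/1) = 11700585/4471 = 2617.00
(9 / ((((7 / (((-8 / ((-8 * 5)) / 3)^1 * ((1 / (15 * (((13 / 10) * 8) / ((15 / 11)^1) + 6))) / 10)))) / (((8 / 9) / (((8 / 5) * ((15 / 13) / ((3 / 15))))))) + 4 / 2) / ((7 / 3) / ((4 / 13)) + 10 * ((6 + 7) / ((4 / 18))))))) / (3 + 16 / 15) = 4159935 / 7069589144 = 0.00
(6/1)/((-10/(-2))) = 6/5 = 1.20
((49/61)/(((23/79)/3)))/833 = 237/23851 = 0.01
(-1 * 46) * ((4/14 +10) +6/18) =-10258/21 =-488.48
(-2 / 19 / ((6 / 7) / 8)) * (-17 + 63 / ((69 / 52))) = -39256 / 1311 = -29.94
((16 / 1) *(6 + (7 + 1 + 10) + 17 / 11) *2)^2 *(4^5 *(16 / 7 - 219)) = -148290975993.05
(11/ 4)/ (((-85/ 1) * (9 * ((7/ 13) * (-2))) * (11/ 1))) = 13/ 42840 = 0.00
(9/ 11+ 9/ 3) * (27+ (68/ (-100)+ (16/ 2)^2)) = 94836/ 275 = 344.86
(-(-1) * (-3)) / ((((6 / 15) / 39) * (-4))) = 585 / 8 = 73.12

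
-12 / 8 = -3 / 2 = -1.50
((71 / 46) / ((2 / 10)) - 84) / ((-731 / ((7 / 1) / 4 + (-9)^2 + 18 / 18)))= 1175515 / 134504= 8.74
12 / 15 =4 / 5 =0.80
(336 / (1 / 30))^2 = 101606400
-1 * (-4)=4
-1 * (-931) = 931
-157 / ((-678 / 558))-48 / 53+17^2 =2499250 / 5989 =417.31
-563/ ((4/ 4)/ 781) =-439703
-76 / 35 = -2.17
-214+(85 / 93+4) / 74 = -1472291 / 6882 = -213.93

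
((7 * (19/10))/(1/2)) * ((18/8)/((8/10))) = 1197/16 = 74.81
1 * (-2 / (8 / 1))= -1 / 4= -0.25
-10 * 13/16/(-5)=13/8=1.62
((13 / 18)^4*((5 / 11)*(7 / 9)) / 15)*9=199927 / 3464208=0.06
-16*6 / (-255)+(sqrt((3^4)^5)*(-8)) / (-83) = 40155976 / 7055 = 5691.85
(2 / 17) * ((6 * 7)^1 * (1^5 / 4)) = 21 / 17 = 1.24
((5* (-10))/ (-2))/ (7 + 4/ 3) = 3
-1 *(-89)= 89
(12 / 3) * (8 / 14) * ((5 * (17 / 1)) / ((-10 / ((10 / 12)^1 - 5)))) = 1700 / 21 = 80.95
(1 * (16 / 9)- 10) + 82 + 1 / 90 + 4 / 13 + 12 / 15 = 74.90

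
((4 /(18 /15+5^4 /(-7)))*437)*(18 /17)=-1101240 /52411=-21.01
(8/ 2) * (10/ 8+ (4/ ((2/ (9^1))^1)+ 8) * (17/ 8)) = 226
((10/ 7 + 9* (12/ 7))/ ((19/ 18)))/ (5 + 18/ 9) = 2124/ 931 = 2.28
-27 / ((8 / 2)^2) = -27 / 16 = -1.69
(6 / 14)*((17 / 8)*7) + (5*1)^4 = 5051 / 8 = 631.38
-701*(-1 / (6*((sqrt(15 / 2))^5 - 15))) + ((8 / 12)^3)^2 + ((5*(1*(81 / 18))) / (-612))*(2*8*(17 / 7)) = -0.50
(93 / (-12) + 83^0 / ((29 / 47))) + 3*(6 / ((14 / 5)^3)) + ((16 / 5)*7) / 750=-98465468 / 18650625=-5.28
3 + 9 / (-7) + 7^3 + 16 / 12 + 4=7351 / 21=350.05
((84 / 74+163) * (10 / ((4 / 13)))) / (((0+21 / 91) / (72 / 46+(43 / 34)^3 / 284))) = 2071521432005545 / 56994887616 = 36345.74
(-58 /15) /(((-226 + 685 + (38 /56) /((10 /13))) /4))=-12992 /386301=-0.03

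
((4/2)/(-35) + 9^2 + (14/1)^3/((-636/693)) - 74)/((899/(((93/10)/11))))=-16600293/5917450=-2.81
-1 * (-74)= 74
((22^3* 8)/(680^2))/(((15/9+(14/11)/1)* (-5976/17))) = -14641/82120200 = -0.00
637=637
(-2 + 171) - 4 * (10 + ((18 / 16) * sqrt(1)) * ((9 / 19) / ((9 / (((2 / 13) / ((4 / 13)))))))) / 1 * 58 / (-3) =944.62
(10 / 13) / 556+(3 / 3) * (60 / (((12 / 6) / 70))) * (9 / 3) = 22768205 / 3614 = 6300.00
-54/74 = -27/37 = -0.73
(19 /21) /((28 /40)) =190 /147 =1.29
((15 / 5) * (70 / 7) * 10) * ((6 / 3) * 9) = 5400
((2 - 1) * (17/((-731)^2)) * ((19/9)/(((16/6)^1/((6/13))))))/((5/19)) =361/8172580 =0.00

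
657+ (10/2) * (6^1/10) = 660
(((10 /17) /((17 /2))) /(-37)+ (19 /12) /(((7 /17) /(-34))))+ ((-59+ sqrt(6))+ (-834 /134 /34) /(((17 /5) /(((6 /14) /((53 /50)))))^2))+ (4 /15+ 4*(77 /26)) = -38710619994076739 /217928717188910+ sqrt(6) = -175.18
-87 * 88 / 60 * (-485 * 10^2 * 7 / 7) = 6188600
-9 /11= -0.82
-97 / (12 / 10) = -485 / 6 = -80.83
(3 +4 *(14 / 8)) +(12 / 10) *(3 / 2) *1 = 59 / 5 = 11.80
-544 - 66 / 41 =-22370 / 41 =-545.61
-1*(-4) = 4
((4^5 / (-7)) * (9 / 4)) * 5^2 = -8228.57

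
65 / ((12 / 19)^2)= 23465 / 144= 162.95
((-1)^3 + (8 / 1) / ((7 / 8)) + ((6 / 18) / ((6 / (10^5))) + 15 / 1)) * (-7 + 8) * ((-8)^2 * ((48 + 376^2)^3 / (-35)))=-63624261871623812415488 / 2205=-28854540531348667762.13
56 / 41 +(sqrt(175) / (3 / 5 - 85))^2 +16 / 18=2.28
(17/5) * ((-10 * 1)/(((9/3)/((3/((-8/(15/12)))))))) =85/16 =5.31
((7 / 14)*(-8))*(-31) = 124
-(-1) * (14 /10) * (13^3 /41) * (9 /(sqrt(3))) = 46137 * sqrt(3) /205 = 389.81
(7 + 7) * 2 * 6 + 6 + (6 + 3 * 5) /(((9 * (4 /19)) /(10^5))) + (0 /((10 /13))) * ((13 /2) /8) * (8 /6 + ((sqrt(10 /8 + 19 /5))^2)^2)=1108507.33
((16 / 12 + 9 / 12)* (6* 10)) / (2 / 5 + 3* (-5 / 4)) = -2500 / 67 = -37.31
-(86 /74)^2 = -1849 /1369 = -1.35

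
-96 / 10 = -48 / 5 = -9.60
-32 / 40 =-4 / 5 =-0.80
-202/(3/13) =-2626/3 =-875.33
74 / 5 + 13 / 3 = 287 / 15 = 19.13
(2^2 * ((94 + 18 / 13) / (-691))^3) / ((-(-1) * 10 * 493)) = -762649600 / 357364261456891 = -0.00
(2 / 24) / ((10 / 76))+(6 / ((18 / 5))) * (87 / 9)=1507 / 90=16.74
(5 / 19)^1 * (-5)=-25 / 19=-1.32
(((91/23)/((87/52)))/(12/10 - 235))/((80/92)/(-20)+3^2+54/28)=-9464/10184829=-0.00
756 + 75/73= 55263/73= 757.03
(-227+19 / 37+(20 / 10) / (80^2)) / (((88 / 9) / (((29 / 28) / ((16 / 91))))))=-90986562459 / 666828800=-136.45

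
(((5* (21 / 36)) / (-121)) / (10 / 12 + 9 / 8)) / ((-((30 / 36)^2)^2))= 18144 / 710875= 0.03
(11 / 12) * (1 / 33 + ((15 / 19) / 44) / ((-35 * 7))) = 3715 / 134064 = 0.03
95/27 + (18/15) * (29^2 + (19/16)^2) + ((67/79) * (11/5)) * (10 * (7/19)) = 26489349557/25937280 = 1021.28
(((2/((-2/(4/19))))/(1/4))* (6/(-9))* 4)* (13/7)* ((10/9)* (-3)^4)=49920/133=375.34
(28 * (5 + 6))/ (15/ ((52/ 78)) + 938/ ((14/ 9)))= 616/ 1251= 0.49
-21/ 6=-7/ 2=-3.50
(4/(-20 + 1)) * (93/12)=-31/19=-1.63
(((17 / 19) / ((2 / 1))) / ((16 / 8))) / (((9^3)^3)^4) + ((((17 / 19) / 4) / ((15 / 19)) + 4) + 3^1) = 31175550236938327523584791300706206413 / 4280395913538443138249628096206801790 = 7.28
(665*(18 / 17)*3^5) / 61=2908710 / 1037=2804.93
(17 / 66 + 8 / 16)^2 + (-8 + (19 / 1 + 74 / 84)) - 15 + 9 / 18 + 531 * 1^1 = 4032223 / 7623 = 528.95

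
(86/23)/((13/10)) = 860/299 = 2.88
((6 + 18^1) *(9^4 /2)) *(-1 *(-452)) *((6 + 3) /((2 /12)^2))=11530143936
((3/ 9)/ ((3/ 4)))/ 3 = 4/ 27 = 0.15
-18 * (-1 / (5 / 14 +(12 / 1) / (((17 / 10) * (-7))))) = -4284 / 155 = -27.64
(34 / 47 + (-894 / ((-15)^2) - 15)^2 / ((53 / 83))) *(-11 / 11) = -7909384279 / 14011875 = -564.48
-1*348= -348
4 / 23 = 0.17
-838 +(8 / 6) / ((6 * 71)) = -535480 / 639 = -838.00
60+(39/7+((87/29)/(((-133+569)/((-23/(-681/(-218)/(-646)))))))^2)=409982098/360703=1136.62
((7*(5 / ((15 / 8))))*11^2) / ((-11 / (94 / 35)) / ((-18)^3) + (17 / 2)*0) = 16080768 / 5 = 3216153.60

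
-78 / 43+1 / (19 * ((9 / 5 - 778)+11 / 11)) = -5744447 / 3166692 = -1.81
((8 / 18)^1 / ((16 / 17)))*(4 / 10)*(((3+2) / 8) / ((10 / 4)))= 17 / 360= 0.05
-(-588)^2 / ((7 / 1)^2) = -7056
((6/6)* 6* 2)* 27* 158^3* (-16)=-20447313408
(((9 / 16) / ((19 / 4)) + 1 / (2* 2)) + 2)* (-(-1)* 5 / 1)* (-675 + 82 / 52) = -3939525 / 494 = -7974.75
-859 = -859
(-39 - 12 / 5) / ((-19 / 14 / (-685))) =-20896.11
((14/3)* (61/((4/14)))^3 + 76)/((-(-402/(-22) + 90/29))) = -173849351467/81828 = -2124570.46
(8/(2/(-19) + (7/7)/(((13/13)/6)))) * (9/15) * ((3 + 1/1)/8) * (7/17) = 57/340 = 0.17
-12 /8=-1.50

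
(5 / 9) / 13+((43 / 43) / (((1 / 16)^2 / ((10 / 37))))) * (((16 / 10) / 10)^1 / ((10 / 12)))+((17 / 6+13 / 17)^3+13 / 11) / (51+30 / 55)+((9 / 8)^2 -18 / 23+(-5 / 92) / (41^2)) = 32980143676673577611 / 2237969665882641600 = 14.74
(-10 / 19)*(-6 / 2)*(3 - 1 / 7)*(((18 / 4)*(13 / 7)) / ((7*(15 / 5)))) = 11700 / 6517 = 1.80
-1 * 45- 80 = -125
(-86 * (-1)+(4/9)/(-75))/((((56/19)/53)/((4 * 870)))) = 5381324.88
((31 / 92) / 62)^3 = 1 / 6229504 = 0.00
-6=-6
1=1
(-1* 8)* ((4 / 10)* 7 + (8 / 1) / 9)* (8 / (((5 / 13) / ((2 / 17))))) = -276224 / 3825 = -72.22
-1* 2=-2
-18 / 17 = -1.06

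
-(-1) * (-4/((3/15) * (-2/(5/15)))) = 10/3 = 3.33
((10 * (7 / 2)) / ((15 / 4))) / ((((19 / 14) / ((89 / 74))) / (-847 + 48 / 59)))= -870891700 / 124431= -6998.99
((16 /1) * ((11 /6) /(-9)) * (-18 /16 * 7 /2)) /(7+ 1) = 77 /48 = 1.60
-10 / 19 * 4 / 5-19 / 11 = -449 / 209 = -2.15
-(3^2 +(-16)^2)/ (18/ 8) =-1060/ 9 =-117.78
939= 939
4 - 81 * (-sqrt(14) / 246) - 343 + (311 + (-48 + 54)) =-22 + 27 * sqrt(14) / 82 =-20.77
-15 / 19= -0.79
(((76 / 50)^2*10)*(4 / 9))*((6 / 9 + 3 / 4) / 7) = 49096 / 23625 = 2.08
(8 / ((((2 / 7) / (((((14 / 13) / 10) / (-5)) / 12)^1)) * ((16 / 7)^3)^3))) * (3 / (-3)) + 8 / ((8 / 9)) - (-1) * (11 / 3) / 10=209194199539421 / 22333829939200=9.37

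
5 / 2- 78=-151 / 2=-75.50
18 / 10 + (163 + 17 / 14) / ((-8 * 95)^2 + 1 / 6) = 218367348 / 121296035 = 1.80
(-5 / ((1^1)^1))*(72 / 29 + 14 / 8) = -2455 / 116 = -21.16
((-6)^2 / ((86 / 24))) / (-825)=-144 / 11825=-0.01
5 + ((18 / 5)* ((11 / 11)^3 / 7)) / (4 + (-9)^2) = 5.01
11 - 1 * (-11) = 22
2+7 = 9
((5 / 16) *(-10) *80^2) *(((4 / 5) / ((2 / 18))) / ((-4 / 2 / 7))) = 504000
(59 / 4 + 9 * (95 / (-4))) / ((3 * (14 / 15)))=-995 / 14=-71.07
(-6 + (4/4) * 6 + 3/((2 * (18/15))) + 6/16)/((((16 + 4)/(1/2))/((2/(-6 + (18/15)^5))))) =-8125/351168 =-0.02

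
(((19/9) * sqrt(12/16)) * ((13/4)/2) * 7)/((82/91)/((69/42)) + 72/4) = 516971 * sqrt(3)/798624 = 1.12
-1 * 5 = -5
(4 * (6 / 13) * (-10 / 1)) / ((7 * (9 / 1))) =-80 / 273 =-0.29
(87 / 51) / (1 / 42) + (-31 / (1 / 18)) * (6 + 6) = -112614 / 17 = -6624.35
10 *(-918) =-9180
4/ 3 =1.33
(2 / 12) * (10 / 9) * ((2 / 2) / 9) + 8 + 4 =2921 / 243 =12.02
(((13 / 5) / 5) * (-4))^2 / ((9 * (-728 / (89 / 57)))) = -2314 / 2244375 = -0.00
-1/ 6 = -0.17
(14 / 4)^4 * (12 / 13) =7203 / 52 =138.52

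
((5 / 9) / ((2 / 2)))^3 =125 / 729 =0.17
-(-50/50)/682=1/682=0.00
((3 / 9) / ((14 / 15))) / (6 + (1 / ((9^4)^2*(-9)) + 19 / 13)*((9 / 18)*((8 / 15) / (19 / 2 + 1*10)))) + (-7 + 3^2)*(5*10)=24846370422305825 / 248316387582116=100.06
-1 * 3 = -3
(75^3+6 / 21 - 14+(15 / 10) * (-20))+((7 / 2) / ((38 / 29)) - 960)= 223904945 / 532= 420873.96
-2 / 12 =-1 / 6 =-0.17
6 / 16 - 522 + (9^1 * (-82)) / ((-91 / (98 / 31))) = -1599063 / 3224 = -495.99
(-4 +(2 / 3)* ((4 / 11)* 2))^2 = 13456 / 1089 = 12.36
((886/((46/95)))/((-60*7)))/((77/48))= -33668/12397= -2.72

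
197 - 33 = 164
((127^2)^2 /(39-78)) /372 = -260144641 /14508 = -17931.12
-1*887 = -887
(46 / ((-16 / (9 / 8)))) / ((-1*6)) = 69 / 128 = 0.54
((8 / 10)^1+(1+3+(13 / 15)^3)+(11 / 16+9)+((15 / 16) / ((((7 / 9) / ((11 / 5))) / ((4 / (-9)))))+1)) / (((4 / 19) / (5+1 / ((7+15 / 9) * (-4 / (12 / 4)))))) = 349.15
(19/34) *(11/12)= 209/408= 0.51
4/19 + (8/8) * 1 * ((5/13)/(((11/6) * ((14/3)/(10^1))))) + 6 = 126668/19019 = 6.66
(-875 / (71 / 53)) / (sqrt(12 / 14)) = -46375 * sqrt(42) / 426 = -705.50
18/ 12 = 3/ 2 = 1.50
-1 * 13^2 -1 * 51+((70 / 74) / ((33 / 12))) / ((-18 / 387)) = -92550 / 407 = -227.40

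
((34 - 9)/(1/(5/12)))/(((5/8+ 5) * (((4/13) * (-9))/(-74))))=12025/243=49.49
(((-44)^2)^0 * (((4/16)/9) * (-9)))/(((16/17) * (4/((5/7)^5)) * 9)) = -53125/38723328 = -0.00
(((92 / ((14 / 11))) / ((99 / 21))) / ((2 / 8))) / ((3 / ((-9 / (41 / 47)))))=-8648 / 41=-210.93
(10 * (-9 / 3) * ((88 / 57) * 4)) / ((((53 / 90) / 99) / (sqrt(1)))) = -31145.18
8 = 8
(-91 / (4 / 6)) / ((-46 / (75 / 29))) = 20475 / 2668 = 7.67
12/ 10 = 6/ 5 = 1.20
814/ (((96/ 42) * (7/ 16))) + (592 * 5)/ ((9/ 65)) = 199726/ 9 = 22191.78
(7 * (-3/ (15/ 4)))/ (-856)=7/ 1070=0.01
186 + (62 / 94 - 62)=5859 / 47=124.66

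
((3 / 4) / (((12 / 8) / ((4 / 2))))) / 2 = 1 / 2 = 0.50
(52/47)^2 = 1.22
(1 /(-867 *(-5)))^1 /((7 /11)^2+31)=121 /16473000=0.00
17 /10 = 1.70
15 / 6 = 5 / 2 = 2.50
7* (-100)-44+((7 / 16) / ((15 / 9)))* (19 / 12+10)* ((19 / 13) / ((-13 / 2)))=-20136247 / 27040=-744.68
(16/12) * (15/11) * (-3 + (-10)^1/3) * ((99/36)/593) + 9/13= 14776/23127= 0.64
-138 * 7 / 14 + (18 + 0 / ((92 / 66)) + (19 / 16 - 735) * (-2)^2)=-11945 / 4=-2986.25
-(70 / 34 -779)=13208 / 17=776.94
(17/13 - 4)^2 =1225/169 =7.25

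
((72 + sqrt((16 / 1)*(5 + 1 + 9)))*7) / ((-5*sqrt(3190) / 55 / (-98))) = 1372*sqrt(3190)*(sqrt(15) + 18) / 145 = 11689.33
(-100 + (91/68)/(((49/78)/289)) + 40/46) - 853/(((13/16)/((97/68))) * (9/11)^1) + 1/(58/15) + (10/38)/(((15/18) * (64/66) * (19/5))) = -70456324138625/53639638416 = -1313.51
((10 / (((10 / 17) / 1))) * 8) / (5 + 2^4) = 136 / 21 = 6.48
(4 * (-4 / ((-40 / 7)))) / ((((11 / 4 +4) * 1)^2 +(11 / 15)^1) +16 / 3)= 672 / 12391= 0.05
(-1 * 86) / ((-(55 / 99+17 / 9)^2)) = 3483 / 242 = 14.39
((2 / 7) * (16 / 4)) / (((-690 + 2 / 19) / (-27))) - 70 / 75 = -305756 / 344085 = -0.89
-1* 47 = -47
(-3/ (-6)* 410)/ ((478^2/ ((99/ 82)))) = 495/ 456968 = 0.00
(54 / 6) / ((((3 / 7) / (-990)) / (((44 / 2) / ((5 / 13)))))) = -1189188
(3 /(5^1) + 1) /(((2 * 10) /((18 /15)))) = 12 /125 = 0.10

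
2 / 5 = 0.40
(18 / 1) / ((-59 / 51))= -918 / 59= -15.56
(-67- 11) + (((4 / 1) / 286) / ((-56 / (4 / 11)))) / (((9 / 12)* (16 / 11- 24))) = -14522507 / 186186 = -78.00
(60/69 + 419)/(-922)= -9657/21206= -0.46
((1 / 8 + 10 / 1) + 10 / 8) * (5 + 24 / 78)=483 / 8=60.38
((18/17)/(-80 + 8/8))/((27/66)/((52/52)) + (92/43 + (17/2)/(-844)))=-0.01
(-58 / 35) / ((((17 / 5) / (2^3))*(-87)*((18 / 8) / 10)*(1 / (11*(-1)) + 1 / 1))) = 704 / 3213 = 0.22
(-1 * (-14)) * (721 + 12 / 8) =10115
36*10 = 360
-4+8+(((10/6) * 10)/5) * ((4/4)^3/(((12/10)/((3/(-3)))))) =11/9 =1.22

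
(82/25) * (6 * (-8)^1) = -3936/25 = -157.44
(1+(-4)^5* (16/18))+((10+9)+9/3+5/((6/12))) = -7895/9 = -877.22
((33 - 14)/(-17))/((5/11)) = -209/85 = -2.46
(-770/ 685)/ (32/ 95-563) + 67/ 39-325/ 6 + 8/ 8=-29386302653/ 571198758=-51.45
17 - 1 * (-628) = 645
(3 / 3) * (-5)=-5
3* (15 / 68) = 0.66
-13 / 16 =-0.81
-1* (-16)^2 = -256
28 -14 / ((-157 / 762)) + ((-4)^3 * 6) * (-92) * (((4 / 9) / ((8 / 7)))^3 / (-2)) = -35973784 / 38151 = -942.93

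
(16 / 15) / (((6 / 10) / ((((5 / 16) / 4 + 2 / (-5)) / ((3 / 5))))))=-103 / 108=-0.95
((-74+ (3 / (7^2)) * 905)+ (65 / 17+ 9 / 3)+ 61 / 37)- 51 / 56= -2719737 / 246568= -11.03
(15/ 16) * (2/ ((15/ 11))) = 11/ 8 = 1.38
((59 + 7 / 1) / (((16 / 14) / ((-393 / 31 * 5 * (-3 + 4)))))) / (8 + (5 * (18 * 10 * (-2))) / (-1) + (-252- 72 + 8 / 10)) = -2269575 / 920576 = -2.47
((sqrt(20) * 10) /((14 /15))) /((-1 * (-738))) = 25 * sqrt(5) /861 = 0.06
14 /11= 1.27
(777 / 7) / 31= 111 / 31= 3.58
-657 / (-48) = 219 / 16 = 13.69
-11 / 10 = -1.10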